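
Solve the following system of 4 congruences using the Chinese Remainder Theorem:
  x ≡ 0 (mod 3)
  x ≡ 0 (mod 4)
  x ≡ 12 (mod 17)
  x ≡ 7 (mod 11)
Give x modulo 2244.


Product of moduli M = 3 · 4 · 17 · 11 = 2244.
Merge one congruence at a time:
  Start: x ≡ 0 (mod 3).
  Combine with x ≡ 0 (mod 4); new modulus lcm = 12.
    Write x = 0 + 3·t and substitute into x ≡ 0 (mod 4): 3·t ≡ 0 − 0 = 0 (mod 4).
    The inverse of 3 mod 4 is 3 (since 3·3 = 9 = 2·4 + 1), so t ≡ 3·0 = 0 ≡ 0 (mod 4).
    Then x = 0 + 3·0 = 0, valid modulo lcm(3, 4) = 12: x ≡ 0 (mod 12).
  Combine with x ≡ 12 (mod 17); new modulus lcm = 204.
    Write x = 0 + 12·t and substitute into x ≡ 12 (mod 17): 12·t ≡ 12 − 0 = 12 (mod 17).
    The inverse of 12 mod 17 is 10 (since 12·10 = 120 = 7·17 + 1), so t ≡ 10·12 = 120 ≡ 1 (mod 17).
    Then x = 0 + 12·1 = 12, valid modulo lcm(12, 17) = 204: x ≡ 12 (mod 204).
  Combine with x ≡ 7 (mod 11); new modulus lcm = 2244.
    Write x = 12 + 204·t and substitute into x ≡ 7 (mod 11): 204·t ≡ 7 − 12 = -5 (mod 11).
    Reduce coefficients mod 11: 6·t ≡ 6 (mod 11).
    The inverse of 6 mod 11 is 2 (since 6·2 = 12 = 1·11 + 1), so t ≡ 2·6 = 12 ≡ 1 (mod 11).
    Then x = 12 + 204·1 = 216, valid modulo lcm(204, 11) = 2244: x ≡ 216 (mod 2244).
Verify against each original: 216 mod 3 = 0, 216 mod 4 = 0, 216 mod 17 = 12, 216 mod 11 = 7.

x ≡ 216 (mod 2244).


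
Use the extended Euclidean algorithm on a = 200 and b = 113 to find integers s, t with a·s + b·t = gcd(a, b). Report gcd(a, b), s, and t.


Euclidean algorithm on (200, 113) — divide until remainder is 0:
  200 = 1 · 113 + 87
  113 = 1 · 87 + 26
  87 = 3 · 26 + 9
  26 = 2 · 9 + 8
  9 = 1 · 8 + 1
  8 = 8 · 1 + 0
gcd(200, 113) = 1.
Track Bezout coefficients alongside the remainders: start with r₀ = 200 = a·1 + b·0 (s = 1, t = 0) and r₁ = 113 = a·0 + b·1 (s = 0, t = 1); each new remainder r_{k+1} = r_{k-1} − q_k·r_k inherits s_{k+1} = s_{k-1} − q_k·s_k, t_{k+1} = t_{k-1} − q_k·t_k, so r_k = a·s_k + b·t_k at every step:
  q = 1: r = 87, s = 1 − 1·0 = 1, t = 0 − 1·1 = -1  (check: 200·1 + 113·(-1) = 87)
  q = 1: r = 26, s = 0 − 1·1 = -1, t = 1 − 1·(-1) = 2  (check: 200·(-1) + 113·2 = 26)
  q = 3: r = 9, s = 1 − 3·(-1) = 4, t = -1 − 3·2 = -7  (check: 200·4 + 113·(-7) = 9)
  q = 2: r = 8, s = -1 − 2·4 = -9, t = 2 − 2·(-7) = 16  (check: 200·(-9) + 113·16 = 8)
  q = 1: r = 1, s = 4 − 1·(-9) = 13, t = -7 − 1·16 = -23  (check: 200·13 + 113·(-23) = 1)
The row with r = 1 (the gcd) gives the Bezout coefficients s = 13, t = -23.
Result: 200 · (13) + 113 · (-23) = 1.

gcd(200, 113) = 1; s = 13, t = -23 (check: 200·13 + 113·(-23) = 1).


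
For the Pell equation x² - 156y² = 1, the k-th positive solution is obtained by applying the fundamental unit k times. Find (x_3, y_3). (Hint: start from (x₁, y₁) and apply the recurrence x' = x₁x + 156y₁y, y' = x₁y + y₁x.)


Step 1: Find the fundamental solution (x₁, y₁) of x² - 156y² = 1.
  Expand √156 as a continued fraction. a₀ = ⌊√156⌋ = 12; iterate m_{k+1} = d_k·a_k − m_k, d_{k+1} = (156 − m_{k+1}²)/d_k, a_{k+1} = ⌊(a₀ + m_{k+1})/d_{k+1}⌋ (starting m₀ = 0, d₀ = 1), with convergents p_k = a_k·p_{k-1} + p_{k-2}, q_k = a_k·q_{k-1} + q_{k-2} (p₋₁ = 1, q₋₁ = 0):
  k = 0: a₀ = 12; p₀/q₀ = 12/1; p₀² − 156·q₀² = 144 − 156 = -12.
  k = 1: m = 12, d = 12, a = ⌊(12 + 12)/12⌋ = 2; p/q = (2·12 + 1)/(2·1 + 0) = 25/2; p² − 156·q² = 625 − 624 = 1.
  The first convergent with p² − 156·q² = 1 gives the fundamental solution (x₁, y₁) = (25, 2).
Step 2: Apply the recurrence (x_{n+1}, y_{n+1}) = (x₁x_n + 156y₁y_n, x₁y_n + y₁x_n) repeatedly.
  From (x_1, y_1) = (25, 2): x_2 = 25·25 + 156·2·2 = 1249; y_2 = 25·2 + 2·25 = 100.
  From (x_2, y_2) = (1249, 100): x_3 = 25·1249 + 156·2·100 = 62425; y_3 = 25·100 + 2·1249 = 4998.
Step 3: Verify x_3² - 156·y_3² = 3896880625 - 3896880624 = 1 (should be 1). ✓

(x_1, y_1) = (25, 2); (x_3, y_3) = (62425, 4998).


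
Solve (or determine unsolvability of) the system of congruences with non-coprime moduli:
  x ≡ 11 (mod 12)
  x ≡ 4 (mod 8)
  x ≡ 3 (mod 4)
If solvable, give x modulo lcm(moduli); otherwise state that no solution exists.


Moduli 12, 8, 4 are not pairwise coprime, so CRT works modulo lcm(m_i) when all pairwise compatibility conditions hold.
Pairwise compatibility: gcd(m_i, m_j) must divide a_i - a_j for every pair.
Merge one congruence at a time:
  Start: x ≡ 11 (mod 12).
  Combine with x ≡ 4 (mod 8): gcd(12, 8) = 4, and 4 - 11 = -7 is NOT divisible by 4.
    ⇒ system is inconsistent (no integer solution).

No solution (the system is inconsistent).


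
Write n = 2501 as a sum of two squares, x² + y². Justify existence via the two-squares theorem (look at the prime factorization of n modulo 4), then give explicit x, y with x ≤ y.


Step 1: Factor n = 2501 = 41 · 61.
Step 2: Check the mod-4 condition on each prime factor: 41 ≡ 1 (mod 4), exponent 1; 61 ≡ 1 (mod 4), exponent 1.
All primes ≡ 3 (mod 4) appear to even exponent (or don't appear), so by the two-squares theorem n IS expressible as a sum of two squares.
Step 3: Build a representation. Here n = 41 · 61 is a product of primes ≡ 1 (mod 4). Each prime p ≡ 1 (mod 4) is itself a sum of two squares; find a² by testing p − a² for a perfect square:
  41: 41 − 1² = 40, 41 − 2² = 37, 41 − 3² = 32, 41 − 4² = 25 = 5² ⇒ 41 = 4² + 5².
  61: 61 − 1² = 60, 61 − 2² = 57, 61 − 3² = 52, 61 − 4² = 45, 61 − 5² = 36 = 6² ⇒ 61 = 5² + 6².
  Combine using the Brahmagupta–Fibonacci identity (a² + b²)(c² + d²) = (ac − bd)² + (ad + bc)² = (ac + bd)² + (ad − bc)²:
  41 · 61 = 2501: from (4² + 5²)(5² + 6²), take (4·5 − 5·6, 4·6 + 5·5) = (20 − 30, 24 + 25) = (-10, 49); dropping signs (only squares matter) gives (10, 49); check 10² + 49² = 100 + 2401 = 2501 ✓.
Step 4: Order so x ≤ y and verify: 10² + 49² = 100 + 2401 = 2501 = n. ✓

n = 2501 = 10² + 49² (one valid representation with x ≤ y).


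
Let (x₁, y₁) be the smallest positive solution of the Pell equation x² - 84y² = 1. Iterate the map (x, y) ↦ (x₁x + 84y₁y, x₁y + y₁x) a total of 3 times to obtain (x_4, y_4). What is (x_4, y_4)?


Step 1: Find the fundamental solution (x₁, y₁) of x² - 84y² = 1.
  Expand √84 as a continued fraction. a₀ = ⌊√84⌋ = 9; iterate m_{k+1} = d_k·a_k − m_k, d_{k+1} = (84 − m_{k+1}²)/d_k, a_{k+1} = ⌊(a₀ + m_{k+1})/d_{k+1}⌋ (starting m₀ = 0, d₀ = 1), with convergents p_k = a_k·p_{k-1} + p_{k-2}, q_k = a_k·q_{k-1} + q_{k-2} (p₋₁ = 1, q₋₁ = 0):
  k = 0: a₀ = 9; p₀/q₀ = 9/1; p₀² − 84·q₀² = 81 − 84 = -3.
  k = 1: m = 9, d = 3, a = ⌊(9 + 9)/3⌋ = 6; p/q = (6·9 + 1)/(6·1 + 0) = 55/6; p² − 84·q² = 3025 − 3024 = 1.
  The first convergent with p² − 84·q² = 1 gives the fundamental solution (x₁, y₁) = (55, 6).
Step 2: Apply the recurrence (x_{n+1}, y_{n+1}) = (x₁x_n + 84y₁y_n, x₁y_n + y₁x_n) repeatedly.
  From (x_1, y_1) = (55, 6): x_2 = 55·55 + 84·6·6 = 6049; y_2 = 55·6 + 6·55 = 660.
  From (x_2, y_2) = (6049, 660): x_3 = 55·6049 + 84·6·660 = 665335; y_3 = 55·660 + 6·6049 = 72594.
  From (x_3, y_3) = (665335, 72594): x_4 = 55·665335 + 84·6·72594 = 73180801; y_4 = 55·72594 + 6·665335 = 7984680.
Step 3: Verify x_4² - 84·y_4² = 5355429635001601 - 5355429635001600 = 1 (should be 1). ✓

(x_1, y_1) = (55, 6); (x_4, y_4) = (73180801, 7984680).


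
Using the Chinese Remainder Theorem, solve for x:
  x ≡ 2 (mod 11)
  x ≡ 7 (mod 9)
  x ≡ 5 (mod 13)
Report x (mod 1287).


Moduli 11, 9, 13 are pairwise coprime; by CRT there is a unique solution modulo M = 11 · 9 · 13 = 1287.
Solve pairwise, accumulating the modulus:
  Start with x ≡ 2 (mod 11).
  Combine with x ≡ 7 (mod 9): since gcd(11, 9) = 1, we get a unique residue mod 99.
    Write x = 2 + 11·t and substitute into x ≡ 7 (mod 9): 11·t ≡ 7 − 2 = 5 (mod 9).
    Reduce coefficients mod 9: 2·t ≡ 5 (mod 9).
    The inverse of 2 mod 9 is 5 (since 2·5 = 10 = 1·9 + 1), so t ≡ 5·5 = 25 ≡ 7 (mod 9).
    Then x = 2 + 11·7 = 79, valid modulo lcm(11, 9) = 99: x ≡ 79 (mod 99).
  Combine with x ≡ 5 (mod 13): since gcd(99, 13) = 1, we get a unique residue mod 1287.
    Write x = 79 + 99·t and substitute into x ≡ 5 (mod 13): 99·t ≡ 5 − 79 = -74 (mod 13).
    Reduce coefficients mod 13: 8·t ≡ 4 (mod 13).
    The inverse of 8 mod 13 is 5 (since 8·5 = 40 = 3·13 + 1), so t ≡ 5·4 = 20 ≡ 7 (mod 13).
    Then x = 79 + 99·7 = 772, valid modulo lcm(99, 13) = 1287: x ≡ 772 (mod 1287).
Verify: 772 mod 11 = 2 ✓, 772 mod 9 = 7 ✓, 772 mod 13 = 5 ✓.

x ≡ 772 (mod 1287).


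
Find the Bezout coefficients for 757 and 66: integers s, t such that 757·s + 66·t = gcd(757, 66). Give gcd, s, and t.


Euclidean algorithm on (757, 66) — divide until remainder is 0:
  757 = 11 · 66 + 31
  66 = 2 · 31 + 4
  31 = 7 · 4 + 3
  4 = 1 · 3 + 1
  3 = 3 · 1 + 0
gcd(757, 66) = 1.
Track Bezout coefficients alongside the remainders: start with r₀ = 757 = a·1 + b·0 (s = 1, t = 0) and r₁ = 66 = a·0 + b·1 (s = 0, t = 1); each new remainder r_{k+1} = r_{k-1} − q_k·r_k inherits s_{k+1} = s_{k-1} − q_k·s_k, t_{k+1} = t_{k-1} − q_k·t_k, so r_k = a·s_k + b·t_k at every step:
  q = 11: r = 31, s = 1 − 11·0 = 1, t = 0 − 11·1 = -11  (check: 757·1 + 66·(-11) = 31)
  q = 2: r = 4, s = 0 − 2·1 = -2, t = 1 − 2·(-11) = 23  (check: 757·(-2) + 66·23 = 4)
  q = 7: r = 3, s = 1 − 7·(-2) = 15, t = -11 − 7·23 = -172  (check: 757·15 + 66·(-172) = 3)
  q = 1: r = 1, s = -2 − 1·15 = -17, t = 23 − 1·(-172) = 195  (check: 757·(-17) + 66·195 = 1)
The row with r = 1 (the gcd) gives the Bezout coefficients s = -17, t = 195.
Result: 757 · (-17) + 66 · (195) = 1.

gcd(757, 66) = 1; s = -17, t = 195 (check: 757·(-17) + 66·195 = 1).


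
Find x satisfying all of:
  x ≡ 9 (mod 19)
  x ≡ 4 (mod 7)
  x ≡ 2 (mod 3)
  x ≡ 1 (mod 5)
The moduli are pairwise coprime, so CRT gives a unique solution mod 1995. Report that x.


Product of moduli M = 19 · 7 · 3 · 5 = 1995.
Merge one congruence at a time:
  Start: x ≡ 9 (mod 19).
  Combine with x ≡ 4 (mod 7); new modulus lcm = 133.
    Write x = 9 + 19·t and substitute into x ≡ 4 (mod 7): 19·t ≡ 4 − 9 = -5 (mod 7).
    Reduce coefficients mod 7: 5·t ≡ 2 (mod 7).
    The inverse of 5 mod 7 is 3 (since 5·3 = 15 = 2·7 + 1), so t ≡ 3·2 = 6 ≡ 6 (mod 7).
    Then x = 9 + 19·6 = 123, valid modulo lcm(19, 7) = 133: x ≡ 123 (mod 133).
  Combine with x ≡ 2 (mod 3); new modulus lcm = 399.
    Write x = 123 + 133·t and substitute into x ≡ 2 (mod 3): 133·t ≡ 2 − 123 = -121 (mod 3).
    Reduce coefficients mod 3: 1·t ≡ 2 (mod 3).
    So t ≡ 2 (mod 3).
    Then x = 123 + 133·2 = 389, valid modulo lcm(133, 3) = 399: x ≡ 389 (mod 399).
  Combine with x ≡ 1 (mod 5); new modulus lcm = 1995.
    Write x = 389 + 399·t and substitute into x ≡ 1 (mod 5): 399·t ≡ 1 − 389 = -388 (mod 5).
    Reduce coefficients mod 5: 4·t ≡ 2 (mod 5).
    The inverse of 4 mod 5 is 4 (since 4·4 = 16 = 3·5 + 1), so t ≡ 4·2 = 8 ≡ 3 (mod 5).
    Then x = 389 + 399·3 = 1586, valid modulo lcm(399, 5) = 1995: x ≡ 1586 (mod 1995).
Verify against each original: 1586 mod 19 = 9, 1586 mod 7 = 4, 1586 mod 3 = 2, 1586 mod 5 = 1.

x ≡ 1586 (mod 1995).


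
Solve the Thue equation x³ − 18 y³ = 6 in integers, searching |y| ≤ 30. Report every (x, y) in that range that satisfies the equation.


The equation is x³ - 18y³ = 6. For fixed y, x³ = 18·y³ + 6, so a solution requires the RHS to be a perfect cube.
Strategy: iterate y from -30 to 30, compute RHS = 18·y³ + 6, and check whether it is a (positive or negative) perfect cube.
Check small values of y:
  y = 0: RHS = 6 is not a perfect cube.
  y = 1: RHS = 24 is not a perfect cube.
  y = -1: RHS = -12 is not a perfect cube.
  y = 2: RHS = 150 is not a perfect cube.
  y = -2: RHS = -138 is not a perfect cube.
  y = 3: RHS = 492 is not a perfect cube.
  y = -3: RHS = -480 is not a perfect cube.
Continuing the search up to |y| = 30 finds no solutions either.
No (x, y) in the scanned range satisfies the equation.

No integer solutions with |y| ≤ 30.


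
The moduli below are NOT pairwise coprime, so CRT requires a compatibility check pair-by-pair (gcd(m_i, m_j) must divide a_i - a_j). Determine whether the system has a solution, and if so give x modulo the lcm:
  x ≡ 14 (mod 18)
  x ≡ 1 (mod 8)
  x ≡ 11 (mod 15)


Moduli 18, 8, 15 are not pairwise coprime, so CRT works modulo lcm(m_i) when all pairwise compatibility conditions hold.
Pairwise compatibility: gcd(m_i, m_j) must divide a_i - a_j for every pair.
Merge one congruence at a time:
  Start: x ≡ 14 (mod 18).
  Combine with x ≡ 1 (mod 8): gcd(18, 8) = 2, and 1 - 14 = -13 is NOT divisible by 2.
    ⇒ system is inconsistent (no integer solution).

No solution (the system is inconsistent).


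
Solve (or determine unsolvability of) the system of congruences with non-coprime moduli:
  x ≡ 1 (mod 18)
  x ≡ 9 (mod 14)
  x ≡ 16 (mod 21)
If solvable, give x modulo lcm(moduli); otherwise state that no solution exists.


Moduli 18, 14, 21 are not pairwise coprime, so CRT works modulo lcm(m_i) when all pairwise compatibility conditions hold.
Pairwise compatibility: gcd(m_i, m_j) must divide a_i - a_j for every pair.
Merge one congruence at a time:
  Start: x ≡ 1 (mod 18).
  Combine with x ≡ 9 (mod 14): gcd(18, 14) = 2; 9 - 1 = 8, which IS divisible by 2, so compatible.
    Write x = 1 + 18·t and substitute into x ≡ 9 (mod 14): 18·t ≡ 9 − 1 = 8 (mod 14).
    Divide the congruence (and modulus) by g = 2: 9·t ≡ 4 (mod 7).
    Reduce coefficients mod 7: 2·t ≡ 4 (mod 7).
    The inverse of 2 mod 7 is 4 (since 2·4 = 8 = 1·7 + 1), so t ≡ 4·4 = 16 ≡ 2 (mod 7).
    Then x = 1 + 18·2 = 37, valid modulo lcm(18, 14) = 126: x ≡ 37 (mod 126).
  Combine with x ≡ 16 (mod 21): gcd(126, 21) = 21; 16 - 37 = -21, which IS divisible by 21, so compatible.
    Write x = 37 + 126·t and substitute into x ≡ 16 (mod 21): 126·t ≡ 16 − 37 = -21 (mod 21).
    Divide the congruence (and modulus) by g = 21: 6·t ≡ -1 (mod 1).
    Modulo 1 every t works; take t = 0.
    Then x = 37 + 126·0 = 37, valid modulo lcm(126, 21) = 126: x ≡ 37 (mod 126).
Verify: 37 mod 18 = 1, 37 mod 14 = 9, 37 mod 21 = 16.

x ≡ 37 (mod 126).


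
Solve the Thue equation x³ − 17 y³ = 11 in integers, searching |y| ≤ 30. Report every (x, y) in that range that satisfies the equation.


The equation is x³ - 17y³ = 11. For fixed y, x³ = 17·y³ + 11, so a solution requires the RHS to be a perfect cube.
Strategy: iterate y from -30 to 30, compute RHS = 17·y³ + 11, and check whether it is a (positive or negative) perfect cube.
Check small values of y:
  y = 0: RHS = 11 is not a perfect cube.
  y = 1: RHS = 28 is not a perfect cube.
  y = -1: RHS = -6 is not a perfect cube.
  y = 2: RHS = 147 is not a perfect cube.
  y = -2: RHS = -125 = (-5)³ ⇒ x = -5 works.
  y = 3: RHS = 470 is not a perfect cube.
  y = -3: RHS = -448 is not a perfect cube.
Continuing the search up to |y| = 30 finds no further solutions beyond those listed.
Collected solutions: (-5, -2).

Solutions (with |y| ≤ 30): (-5, -2).


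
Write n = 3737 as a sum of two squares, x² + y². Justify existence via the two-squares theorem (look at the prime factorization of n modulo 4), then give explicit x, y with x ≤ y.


Step 1: Factor n = 3737 = 37 · 101.
Step 2: Check the mod-4 condition on each prime factor: 37 ≡ 1 (mod 4), exponent 1; 101 ≡ 1 (mod 4), exponent 1.
All primes ≡ 3 (mod 4) appear to even exponent (or don't appear), so by the two-squares theorem n IS expressible as a sum of two squares.
Step 3: Build a representation. Here n = 37 · 101 is a product of primes ≡ 1 (mod 4). Each prime p ≡ 1 (mod 4) is itself a sum of two squares; find a² by testing p − a² for a perfect square:
  37: 37 − 1² = 36 = 6² ⇒ 37 = 1² + 6².
  101: 101 − 1² = 100 = 10² ⇒ 101 = 1² + 10².
  Combine using the Brahmagupta–Fibonacci identity (a² + b²)(c² + d²) = (ac − bd)² + (ad + bc)² = (ac + bd)² + (ad − bc)²:
  37 · 101 = 3737: from (1² + 6²)(1² + 10²), take (1·1 − 6·10, 1·10 + 6·1) = (1 − 60, 10 + 6) = (-59, 16); dropping signs (only squares matter) gives (59, 16); check 59² + 16² = 3481 + 256 = 3737 ✓.
Step 4: Order so x ≤ y and verify: 16² + 59² = 256 + 3481 = 3737 = n. ✓

n = 3737 = 16² + 59² (one valid representation with x ≤ y).


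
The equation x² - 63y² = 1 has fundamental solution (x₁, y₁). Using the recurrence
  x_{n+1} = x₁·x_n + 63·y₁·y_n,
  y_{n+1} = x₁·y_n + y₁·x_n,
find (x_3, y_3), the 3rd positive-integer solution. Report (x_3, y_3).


Step 1: Find the fundamental solution (x₁, y₁) of x² - 63y² = 1.
  Expand √63 as a continued fraction. a₀ = ⌊√63⌋ = 7; iterate m_{k+1} = d_k·a_k − m_k, d_{k+1} = (63 − m_{k+1}²)/d_k, a_{k+1} = ⌊(a₀ + m_{k+1})/d_{k+1}⌋ (starting m₀ = 0, d₀ = 1), with convergents p_k = a_k·p_{k-1} + p_{k-2}, q_k = a_k·q_{k-1} + q_{k-2} (p₋₁ = 1, q₋₁ = 0):
  k = 0: a₀ = 7; p₀/q₀ = 7/1; p₀² − 63·q₀² = 49 − 63 = -14.
  k = 1: m = 7, d = 14, a = ⌊(7 + 7)/14⌋ = 1; p/q = (1·7 + 1)/(1·1 + 0) = 8/1; p² − 63·q² = 64 − 63 = 1.
  The first convergent with p² − 63·q² = 1 gives the fundamental solution (x₁, y₁) = (8, 1).
Step 2: Apply the recurrence (x_{n+1}, y_{n+1}) = (x₁x_n + 63y₁y_n, x₁y_n + y₁x_n) repeatedly.
  From (x_1, y_1) = (8, 1): x_2 = 8·8 + 63·1·1 = 127; y_2 = 8·1 + 1·8 = 16.
  From (x_2, y_2) = (127, 16): x_3 = 8·127 + 63·1·16 = 2024; y_3 = 8·16 + 1·127 = 255.
Step 3: Verify x_3² - 63·y_3² = 4096576 - 4096575 = 1 (should be 1). ✓

(x_1, y_1) = (8, 1); (x_3, y_3) = (2024, 255).


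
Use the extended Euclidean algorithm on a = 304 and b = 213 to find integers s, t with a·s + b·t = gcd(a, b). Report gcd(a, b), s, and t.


Euclidean algorithm on (304, 213) — divide until remainder is 0:
  304 = 1 · 213 + 91
  213 = 2 · 91 + 31
  91 = 2 · 31 + 29
  31 = 1 · 29 + 2
  29 = 14 · 2 + 1
  2 = 2 · 1 + 0
gcd(304, 213) = 1.
Track Bezout coefficients alongside the remainders: start with r₀ = 304 = a·1 + b·0 (s = 1, t = 0) and r₁ = 213 = a·0 + b·1 (s = 0, t = 1); each new remainder r_{k+1} = r_{k-1} − q_k·r_k inherits s_{k+1} = s_{k-1} − q_k·s_k, t_{k+1} = t_{k-1} − q_k·t_k, so r_k = a·s_k + b·t_k at every step:
  q = 1: r = 91, s = 1 − 1·0 = 1, t = 0 − 1·1 = -1  (check: 304·1 + 213·(-1) = 91)
  q = 2: r = 31, s = 0 − 2·1 = -2, t = 1 − 2·(-1) = 3  (check: 304·(-2) + 213·3 = 31)
  q = 2: r = 29, s = 1 − 2·(-2) = 5, t = -1 − 2·3 = -7  (check: 304·5 + 213·(-7) = 29)
  q = 1: r = 2, s = -2 − 1·5 = -7, t = 3 − 1·(-7) = 10  (check: 304·(-7) + 213·10 = 2)
  q = 14: r = 1, s = 5 − 14·(-7) = 103, t = -7 − 14·10 = -147  (check: 304·103 + 213·(-147) = 1)
The row with r = 1 (the gcd) gives the Bezout coefficients s = 103, t = -147.
Result: 304 · (103) + 213 · (-147) = 1.

gcd(304, 213) = 1; s = 103, t = -147 (check: 304·103 + 213·(-147) = 1).


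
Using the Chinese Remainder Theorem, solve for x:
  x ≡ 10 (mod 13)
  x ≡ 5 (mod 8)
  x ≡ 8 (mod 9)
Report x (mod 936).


Moduli 13, 8, 9 are pairwise coprime; by CRT there is a unique solution modulo M = 13 · 8 · 9 = 936.
Solve pairwise, accumulating the modulus:
  Start with x ≡ 10 (mod 13).
  Combine with x ≡ 5 (mod 8): since gcd(13, 8) = 1, we get a unique residue mod 104.
    Write x = 10 + 13·t and substitute into x ≡ 5 (mod 8): 13·t ≡ 5 − 10 = -5 (mod 8).
    Reduce coefficients mod 8: 5·t ≡ 3 (mod 8).
    The inverse of 5 mod 8 is 5 (since 5·5 = 25 = 3·8 + 1), so t ≡ 5·3 = 15 ≡ 7 (mod 8).
    Then x = 10 + 13·7 = 101, valid modulo lcm(13, 8) = 104: x ≡ 101 (mod 104).
  Combine with x ≡ 8 (mod 9): since gcd(104, 9) = 1, we get a unique residue mod 936.
    Write x = 101 + 104·t and substitute into x ≡ 8 (mod 9): 104·t ≡ 8 − 101 = -93 (mod 9).
    Reduce coefficients mod 9: 5·t ≡ 6 (mod 9).
    The inverse of 5 mod 9 is 2 (since 5·2 = 10 = 1·9 + 1), so t ≡ 2·6 = 12 ≡ 3 (mod 9).
    Then x = 101 + 104·3 = 413, valid modulo lcm(104, 9) = 936: x ≡ 413 (mod 936).
Verify: 413 mod 13 = 10 ✓, 413 mod 8 = 5 ✓, 413 mod 9 = 8 ✓.

x ≡ 413 (mod 936).


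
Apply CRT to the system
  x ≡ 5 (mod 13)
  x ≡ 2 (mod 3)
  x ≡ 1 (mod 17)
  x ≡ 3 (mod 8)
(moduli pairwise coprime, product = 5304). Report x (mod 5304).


Product of moduli M = 13 · 3 · 17 · 8 = 5304.
Merge one congruence at a time:
  Start: x ≡ 5 (mod 13).
  Combine with x ≡ 2 (mod 3); new modulus lcm = 39.
    Write x = 5 + 13·t and substitute into x ≡ 2 (mod 3): 13·t ≡ 2 − 5 = -3 (mod 3).
    Reduce coefficients mod 3: 1·t ≡ 0 (mod 3).
    So t ≡ 0 (mod 3).
    Then x = 5 + 13·0 = 5, valid modulo lcm(13, 3) = 39: x ≡ 5 (mod 39).
  Combine with x ≡ 1 (mod 17); new modulus lcm = 663.
    Write x = 5 + 39·t and substitute into x ≡ 1 (mod 17): 39·t ≡ 1 − 5 = -4 (mod 17).
    Reduce coefficients mod 17: 5·t ≡ 13 (mod 17).
    The inverse of 5 mod 17 is 7 (since 5·7 = 35 = 2·17 + 1), so t ≡ 7·13 = 91 ≡ 6 (mod 17).
    Then x = 5 + 39·6 = 239, valid modulo lcm(39, 17) = 663: x ≡ 239 (mod 663).
  Combine with x ≡ 3 (mod 8); new modulus lcm = 5304.
    Write x = 239 + 663·t and substitute into x ≡ 3 (mod 8): 663·t ≡ 3 − 239 = -236 (mod 8).
    Reduce coefficients mod 8: 7·t ≡ 4 (mod 8).
    The inverse of 7 mod 8 is 7 (since 7·7 = 49 = 6·8 + 1), so t ≡ 7·4 = 28 ≡ 4 (mod 8).
    Then x = 239 + 663·4 = 2891, valid modulo lcm(663, 8) = 5304: x ≡ 2891 (mod 5304).
Verify against each original: 2891 mod 13 = 5, 2891 mod 3 = 2, 2891 mod 17 = 1, 2891 mod 8 = 3.

x ≡ 2891 (mod 5304).


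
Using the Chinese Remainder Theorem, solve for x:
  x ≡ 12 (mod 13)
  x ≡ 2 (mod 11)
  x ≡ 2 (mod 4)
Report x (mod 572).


Moduli 13, 11, 4 are pairwise coprime; by CRT there is a unique solution modulo M = 13 · 11 · 4 = 572.
Solve pairwise, accumulating the modulus:
  Start with x ≡ 12 (mod 13).
  Combine with x ≡ 2 (mod 11): since gcd(13, 11) = 1, we get a unique residue mod 143.
    Write x = 12 + 13·t and substitute into x ≡ 2 (mod 11): 13·t ≡ 2 − 12 = -10 (mod 11).
    Reduce coefficients mod 11: 2·t ≡ 1 (mod 11).
    The inverse of 2 mod 11 is 6 (since 2·6 = 12 = 1·11 + 1), so t ≡ 6·1 = 6 ≡ 6 (mod 11).
    Then x = 12 + 13·6 = 90, valid modulo lcm(13, 11) = 143: x ≡ 90 (mod 143).
  Combine with x ≡ 2 (mod 4): since gcd(143, 4) = 1, we get a unique residue mod 572.
    Write x = 90 + 143·t and substitute into x ≡ 2 (mod 4): 143·t ≡ 2 − 90 = -88 (mod 4).
    Reduce coefficients mod 4: 3·t ≡ 0 (mod 4).
    The inverse of 3 mod 4 is 3 (since 3·3 = 9 = 2·4 + 1), so t ≡ 3·0 = 0 ≡ 0 (mod 4).
    Then x = 90 + 143·0 = 90, valid modulo lcm(143, 4) = 572: x ≡ 90 (mod 572).
Verify: 90 mod 13 = 12 ✓, 90 mod 11 = 2 ✓, 90 mod 4 = 2 ✓.

x ≡ 90 (mod 572).


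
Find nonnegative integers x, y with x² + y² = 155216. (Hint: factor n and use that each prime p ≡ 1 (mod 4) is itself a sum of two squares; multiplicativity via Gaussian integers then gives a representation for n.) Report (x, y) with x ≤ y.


Step 1: Factor n = 155216 = 2^4 · 89 · 109.
Step 2: Check the mod-4 condition on each prime factor: 2 = 2 (special); 89 ≡ 1 (mod 4), exponent 1; 109 ≡ 1 (mod 4), exponent 1.
All primes ≡ 3 (mod 4) appear to even exponent (or don't appear), so by the two-squares theorem n IS expressible as a sum of two squares.
Step 3: Build a representation. Group n = k² · m with k = 4 and m = 89 · 109 = 9701 (a product of primes ≡ 1 (mod 4)); a representation of m scales to one of n via (k·x)² + (k·y)² = k²(x² + y²). Each prime p ≡ 1 (mod 4) is itself a sum of two squares; find a² by testing p − a² for a perfect square:
  89: 89 − 1² = 88, 89 − 2² = 85, 89 − 3² = 80, 89 − 4² = 73, 89 − 5² = 64 = 8² ⇒ 89 = 5² + 8².
  109: 109 − 1² = 108, 109 − 2² = 105, 109 − 3² = 100 = 10² ⇒ 109 = 3² + 10².
  Combine using the Brahmagupta–Fibonacci identity (a² + b²)(c² + d²) = (ac − bd)² + (ad + bc)² = (ac + bd)² + (ad − bc)²:
  89 · 109 = 9701: from (5² + 8²)(3² + 10²), take (5·3 − 8·10, 5·10 + 8·3) = (15 − 80, 50 + 24) = (-65, 74); dropping signs (only squares matter) gives (65, 74); check 65² + 74² = 4225 + 5476 = 9701 ✓.
  Scale by k = 4: (4·65, 4·74) = (260, 296).
Step 4: Order so x ≤ y and verify: 260² + 296² = 67600 + 87616 = 155216 = n. ✓

n = 155216 = 260² + 296² (one valid representation with x ≤ y).


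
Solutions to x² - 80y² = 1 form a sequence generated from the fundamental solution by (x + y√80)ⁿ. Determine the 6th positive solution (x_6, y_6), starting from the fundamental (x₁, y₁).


Step 1: Find the fundamental solution (x₁, y₁) of x² - 80y² = 1.
  Expand √80 as a continued fraction. a₀ = ⌊√80⌋ = 8; iterate m_{k+1} = d_k·a_k − m_k, d_{k+1} = (80 − m_{k+1}²)/d_k, a_{k+1} = ⌊(a₀ + m_{k+1})/d_{k+1}⌋ (starting m₀ = 0, d₀ = 1), with convergents p_k = a_k·p_{k-1} + p_{k-2}, q_k = a_k·q_{k-1} + q_{k-2} (p₋₁ = 1, q₋₁ = 0):
  k = 0: a₀ = 8; p₀/q₀ = 8/1; p₀² − 80·q₀² = 64 − 80 = -16.
  k = 1: m = 8, d = 16, a = ⌊(8 + 8)/16⌋ = 1; p/q = (1·8 + 1)/(1·1 + 0) = 9/1; p² − 80·q² = 81 − 80 = 1.
  The first convergent with p² − 80·q² = 1 gives the fundamental solution (x₁, y₁) = (9, 1).
Step 2: Apply the recurrence (x_{n+1}, y_{n+1}) = (x₁x_n + 80y₁y_n, x₁y_n + y₁x_n) repeatedly.
  From (x_1, y_1) = (9, 1): x_2 = 9·9 + 80·1·1 = 161; y_2 = 9·1 + 1·9 = 18.
  From (x_2, y_2) = (161, 18): x_3 = 9·161 + 80·1·18 = 2889; y_3 = 9·18 + 1·161 = 323.
  From (x_3, y_3) = (2889, 323): x_4 = 9·2889 + 80·1·323 = 51841; y_4 = 9·323 + 1·2889 = 5796.
  From (x_4, y_4) = (51841, 5796): x_5 = 9·51841 + 80·1·5796 = 930249; y_5 = 9·5796 + 1·51841 = 104005.
  From (x_5, y_5) = (930249, 104005): x_6 = 9·930249 + 80·1·104005 = 16692641; y_6 = 9·104005 + 1·930249 = 1866294.
Step 3: Verify x_6² - 80·y_6² = 278644263554881 - 278644263554880 = 1 (should be 1). ✓

(x_1, y_1) = (9, 1); (x_6, y_6) = (16692641, 1866294).


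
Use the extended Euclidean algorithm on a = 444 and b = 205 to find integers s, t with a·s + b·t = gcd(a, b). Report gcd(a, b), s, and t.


Euclidean algorithm on (444, 205) — divide until remainder is 0:
  444 = 2 · 205 + 34
  205 = 6 · 34 + 1
  34 = 34 · 1 + 0
gcd(444, 205) = 1.
Track Bezout coefficients alongside the remainders: start with r₀ = 444 = a·1 + b·0 (s = 1, t = 0) and r₁ = 205 = a·0 + b·1 (s = 0, t = 1); each new remainder r_{k+1} = r_{k-1} − q_k·r_k inherits s_{k+1} = s_{k-1} − q_k·s_k, t_{k+1} = t_{k-1} − q_k·t_k, so r_k = a·s_k + b·t_k at every step:
  q = 2: r = 34, s = 1 − 2·0 = 1, t = 0 − 2·1 = -2  (check: 444·1 + 205·(-2) = 34)
  q = 6: r = 1, s = 0 − 6·1 = -6, t = 1 − 6·(-2) = 13  (check: 444·(-6) + 205·13 = 1)
The row with r = 1 (the gcd) gives the Bezout coefficients s = -6, t = 13.
Result: 444 · (-6) + 205 · (13) = 1.

gcd(444, 205) = 1; s = -6, t = 13 (check: 444·(-6) + 205·13 = 1).


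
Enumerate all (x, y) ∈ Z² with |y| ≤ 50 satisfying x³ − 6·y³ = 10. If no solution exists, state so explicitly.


The equation is x³ - 6y³ = 10. For fixed y, x³ = 6·y³ + 10, so a solution requires the RHS to be a perfect cube.
Strategy: iterate y from -50 to 50, compute RHS = 6·y³ + 10, and check whether it is a (positive or negative) perfect cube.
Check small values of y:
  y = 0: RHS = 10 is not a perfect cube.
  y = 1: RHS = 16 is not a perfect cube.
  y = -1: RHS = 4 is not a perfect cube.
  y = 2: RHS = 58 is not a perfect cube.
  y = -2: RHS = -38 is not a perfect cube.
  y = 3: RHS = 172 is not a perfect cube.
  y = -3: RHS = -152 is not a perfect cube.
Continuing the search up to |y| = 50 finds no solutions either.
No (x, y) in the scanned range satisfies the equation.

No integer solutions with |y| ≤ 50.


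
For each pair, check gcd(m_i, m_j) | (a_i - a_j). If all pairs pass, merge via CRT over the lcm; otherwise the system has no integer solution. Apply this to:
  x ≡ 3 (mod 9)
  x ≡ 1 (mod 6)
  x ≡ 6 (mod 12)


Moduli 9, 6, 12 are not pairwise coprime, so CRT works modulo lcm(m_i) when all pairwise compatibility conditions hold.
Pairwise compatibility: gcd(m_i, m_j) must divide a_i - a_j for every pair.
Merge one congruence at a time:
  Start: x ≡ 3 (mod 9).
  Combine with x ≡ 1 (mod 6): gcd(9, 6) = 3, and 1 - 3 = -2 is NOT divisible by 3.
    ⇒ system is inconsistent (no integer solution).

No solution (the system is inconsistent).


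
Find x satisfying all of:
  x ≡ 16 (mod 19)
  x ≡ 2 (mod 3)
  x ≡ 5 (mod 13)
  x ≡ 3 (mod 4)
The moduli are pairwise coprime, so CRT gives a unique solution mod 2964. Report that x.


Product of moduli M = 19 · 3 · 13 · 4 = 2964.
Merge one congruence at a time:
  Start: x ≡ 16 (mod 19).
  Combine with x ≡ 2 (mod 3); new modulus lcm = 57.
    Write x = 16 + 19·t and substitute into x ≡ 2 (mod 3): 19·t ≡ 2 − 16 = -14 (mod 3).
    Reduce coefficients mod 3: 1·t ≡ 1 (mod 3).
    So t ≡ 1 (mod 3).
    Then x = 16 + 19·1 = 35, valid modulo lcm(19, 3) = 57: x ≡ 35 (mod 57).
  Combine with x ≡ 5 (mod 13); new modulus lcm = 741.
    Write x = 35 + 57·t and substitute into x ≡ 5 (mod 13): 57·t ≡ 5 − 35 = -30 (mod 13).
    Reduce coefficients mod 13: 5·t ≡ 9 (mod 13).
    The inverse of 5 mod 13 is 8 (since 5·8 = 40 = 3·13 + 1), so t ≡ 8·9 = 72 ≡ 7 (mod 13).
    Then x = 35 + 57·7 = 434, valid modulo lcm(57, 13) = 741: x ≡ 434 (mod 741).
  Combine with x ≡ 3 (mod 4); new modulus lcm = 2964.
    Write x = 434 + 741·t and substitute into x ≡ 3 (mod 4): 741·t ≡ 3 − 434 = -431 (mod 4).
    Reduce coefficients mod 4: 1·t ≡ 1 (mod 4).
    So t ≡ 1 (mod 4).
    Then x = 434 + 741·1 = 1175, valid modulo lcm(741, 4) = 2964: x ≡ 1175 (mod 2964).
Verify against each original: 1175 mod 19 = 16, 1175 mod 3 = 2, 1175 mod 13 = 5, 1175 mod 4 = 3.

x ≡ 1175 (mod 2964).


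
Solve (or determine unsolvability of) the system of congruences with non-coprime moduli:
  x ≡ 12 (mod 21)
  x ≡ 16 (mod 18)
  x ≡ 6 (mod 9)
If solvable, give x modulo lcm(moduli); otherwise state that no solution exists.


Moduli 21, 18, 9 are not pairwise coprime, so CRT works modulo lcm(m_i) when all pairwise compatibility conditions hold.
Pairwise compatibility: gcd(m_i, m_j) must divide a_i - a_j for every pair.
Merge one congruence at a time:
  Start: x ≡ 12 (mod 21).
  Combine with x ≡ 16 (mod 18): gcd(21, 18) = 3, and 16 - 12 = 4 is NOT divisible by 3.
    ⇒ system is inconsistent (no integer solution).

No solution (the system is inconsistent).


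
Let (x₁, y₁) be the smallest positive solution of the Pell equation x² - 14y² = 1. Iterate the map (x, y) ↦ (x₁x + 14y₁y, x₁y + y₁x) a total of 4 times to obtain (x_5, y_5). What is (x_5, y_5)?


Step 1: Find the fundamental solution (x₁, y₁) of x² - 14y² = 1.
  Expand √14 as a continued fraction. a₀ = ⌊√14⌋ = 3; iterate m_{k+1} = d_k·a_k − m_k, d_{k+1} = (14 − m_{k+1}²)/d_k, a_{k+1} = ⌊(a₀ + m_{k+1})/d_{k+1}⌋ (starting m₀ = 0, d₀ = 1), with convergents p_k = a_k·p_{k-1} + p_{k-2}, q_k = a_k·q_{k-1} + q_{k-2} (p₋₁ = 1, q₋₁ = 0):
  k = 0: a₀ = 3; p₀/q₀ = 3/1; p₀² − 14·q₀² = 9 − 14 = -5.
  k = 1: m = 3, d = 5, a = ⌊(3 + 3)/5⌋ = 1; p/q = (1·3 + 1)/(1·1 + 0) = 4/1; p² − 14·q² = 16 − 14 = 2.
  k = 2: m = 2, d = 2, a = ⌊(3 + 2)/2⌋ = 2; p/q = (2·4 + 3)/(2·1 + 1) = 11/3; p² − 14·q² = 121 − 126 = -5.
  k = 3: m = 2, d = 5, a = ⌊(3 + 2)/5⌋ = 1; p/q = (1·11 + 4)/(1·3 + 1) = 15/4; p² − 14·q² = 225 − 224 = 1.
  The first convergent with p² − 14·q² = 1 gives the fundamental solution (x₁, y₁) = (15, 4).
Step 2: Apply the recurrence (x_{n+1}, y_{n+1}) = (x₁x_n + 14y₁y_n, x₁y_n + y₁x_n) repeatedly.
  From (x_1, y_1) = (15, 4): x_2 = 15·15 + 14·4·4 = 449; y_2 = 15·4 + 4·15 = 120.
  From (x_2, y_2) = (449, 120): x_3 = 15·449 + 14·4·120 = 13455; y_3 = 15·120 + 4·449 = 3596.
  From (x_3, y_3) = (13455, 3596): x_4 = 15·13455 + 14·4·3596 = 403201; y_4 = 15·3596 + 4·13455 = 107760.
  From (x_4, y_4) = (403201, 107760): x_5 = 15·403201 + 14·4·107760 = 12082575; y_5 = 15·107760 + 4·403201 = 3229204.
Step 3: Verify x_5² - 14·y_5² = 145988618630625 - 145988618630624 = 1 (should be 1). ✓

(x_1, y_1) = (15, 4); (x_5, y_5) = (12082575, 3229204).


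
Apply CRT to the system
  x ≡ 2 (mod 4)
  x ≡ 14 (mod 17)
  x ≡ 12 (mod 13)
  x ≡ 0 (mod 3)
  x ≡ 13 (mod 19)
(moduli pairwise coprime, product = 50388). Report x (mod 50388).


Product of moduli M = 4 · 17 · 13 · 3 · 19 = 50388.
Merge one congruence at a time:
  Start: x ≡ 2 (mod 4).
  Combine with x ≡ 14 (mod 17); new modulus lcm = 68.
    Write x = 2 + 4·t and substitute into x ≡ 14 (mod 17): 4·t ≡ 14 − 2 = 12 (mod 17).
    The inverse of 4 mod 17 is 13 (since 4·13 = 52 = 3·17 + 1), so t ≡ 13·12 = 156 ≡ 3 (mod 17).
    Then x = 2 + 4·3 = 14, valid modulo lcm(4, 17) = 68: x ≡ 14 (mod 68).
  Combine with x ≡ 12 (mod 13); new modulus lcm = 884.
    Write x = 14 + 68·t and substitute into x ≡ 12 (mod 13): 68·t ≡ 12 − 14 = -2 (mod 13).
    Reduce coefficients mod 13: 3·t ≡ 11 (mod 13).
    The inverse of 3 mod 13 is 9 (since 3·9 = 27 = 2·13 + 1), so t ≡ 9·11 = 99 ≡ 8 (mod 13).
    Then x = 14 + 68·8 = 558, valid modulo lcm(68, 13) = 884: x ≡ 558 (mod 884).
  Combine with x ≡ 0 (mod 3); new modulus lcm = 2652.
    Write x = 558 + 884·t and substitute into x ≡ 0 (mod 3): 884·t ≡ 0 − 558 = -558 (mod 3).
    Reduce coefficients mod 3: 2·t ≡ 0 (mod 3).
    The inverse of 2 mod 3 is 2 (since 2·2 = 4 = 1·3 + 1), so t ≡ 2·0 = 0 ≡ 0 (mod 3).
    Then x = 558 + 884·0 = 558, valid modulo lcm(884, 3) = 2652: x ≡ 558 (mod 2652).
  Combine with x ≡ 13 (mod 19); new modulus lcm = 50388.
    Write x = 558 + 2652·t and substitute into x ≡ 13 (mod 19): 2652·t ≡ 13 − 558 = -545 (mod 19).
    Reduce coefficients mod 19: 11·t ≡ 6 (mod 19).
    The inverse of 11 mod 19 is 7 (since 11·7 = 77 = 4·19 + 1), so t ≡ 7·6 = 42 ≡ 4 (mod 19).
    Then x = 558 + 2652·4 = 11166, valid modulo lcm(2652, 19) = 50388: x ≡ 11166 (mod 50388).
Verify against each original: 11166 mod 4 = 2, 11166 mod 17 = 14, 11166 mod 13 = 12, 11166 mod 3 = 0, 11166 mod 19 = 13.

x ≡ 11166 (mod 50388).


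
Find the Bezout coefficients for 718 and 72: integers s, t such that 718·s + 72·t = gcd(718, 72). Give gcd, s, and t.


Euclidean algorithm on (718, 72) — divide until remainder is 0:
  718 = 9 · 72 + 70
  72 = 1 · 70 + 2
  70 = 35 · 2 + 0
gcd(718, 72) = 2.
Track Bezout coefficients alongside the remainders: start with r₀ = 718 = a·1 + b·0 (s = 1, t = 0) and r₁ = 72 = a·0 + b·1 (s = 0, t = 1); each new remainder r_{k+1} = r_{k-1} − q_k·r_k inherits s_{k+1} = s_{k-1} − q_k·s_k, t_{k+1} = t_{k-1} − q_k·t_k, so r_k = a·s_k + b·t_k at every step:
  q = 9: r = 70, s = 1 − 9·0 = 1, t = 0 − 9·1 = -9  (check: 718·1 + 72·(-9) = 70)
  q = 1: r = 2, s = 0 − 1·1 = -1, t = 1 − 1·(-9) = 10  (check: 718·(-1) + 72·10 = 2)
The row with r = 2 (the gcd) gives the Bezout coefficients s = -1, t = 10.
Result: 718 · (-1) + 72 · (10) = 2.

gcd(718, 72) = 2; s = -1, t = 10 (check: 718·(-1) + 72·10 = 2).


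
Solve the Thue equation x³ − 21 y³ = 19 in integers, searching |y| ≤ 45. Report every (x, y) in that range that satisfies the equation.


The equation is x³ - 21y³ = 19. For fixed y, x³ = 21·y³ + 19, so a solution requires the RHS to be a perfect cube.
Strategy: iterate y from -45 to 45, compute RHS = 21·y³ + 19, and check whether it is a (positive or negative) perfect cube.
Check small values of y:
  y = 0: RHS = 19 is not a perfect cube.
  y = 1: RHS = 40 is not a perfect cube.
  y = -1: RHS = -2 is not a perfect cube.
  y = 2: RHS = 187 is not a perfect cube.
  y = -2: RHS = -149 is not a perfect cube.
  y = 3: RHS = 586 is not a perfect cube.
  y = -3: RHS = -548 is not a perfect cube.
Continuing the search up to |y| = 45 finds no solutions either.
No (x, y) in the scanned range satisfies the equation.

No integer solutions with |y| ≤ 45.


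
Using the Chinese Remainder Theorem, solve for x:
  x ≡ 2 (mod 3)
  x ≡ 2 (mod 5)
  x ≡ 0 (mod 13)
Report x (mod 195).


Moduli 3, 5, 13 are pairwise coprime; by CRT there is a unique solution modulo M = 3 · 5 · 13 = 195.
Solve pairwise, accumulating the modulus:
  Start with x ≡ 2 (mod 3).
  Combine with x ≡ 2 (mod 5): since gcd(3, 5) = 1, we get a unique residue mod 15.
    Write x = 2 + 3·t and substitute into x ≡ 2 (mod 5): 3·t ≡ 2 − 2 = 0 (mod 5).
    The inverse of 3 mod 5 is 2 (since 3·2 = 6 = 1·5 + 1), so t ≡ 2·0 = 0 ≡ 0 (mod 5).
    Then x = 2 + 3·0 = 2, valid modulo lcm(3, 5) = 15: x ≡ 2 (mod 15).
  Combine with x ≡ 0 (mod 13): since gcd(15, 13) = 1, we get a unique residue mod 195.
    Write x = 2 + 15·t and substitute into x ≡ 0 (mod 13): 15·t ≡ 0 − 2 = -2 (mod 13).
    Reduce coefficients mod 13: 2·t ≡ 11 (mod 13).
    The inverse of 2 mod 13 is 7 (since 2·7 = 14 = 1·13 + 1), so t ≡ 7·11 = 77 ≡ 12 (mod 13).
    Then x = 2 + 15·12 = 182, valid modulo lcm(15, 13) = 195: x ≡ 182 (mod 195).
Verify: 182 mod 3 = 2 ✓, 182 mod 5 = 2 ✓, 182 mod 13 = 0 ✓.

x ≡ 182 (mod 195).


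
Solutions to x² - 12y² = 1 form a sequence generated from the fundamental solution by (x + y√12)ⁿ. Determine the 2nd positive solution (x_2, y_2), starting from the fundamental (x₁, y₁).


Step 1: Find the fundamental solution (x₁, y₁) of x² - 12y² = 1.
  Expand √12 as a continued fraction. a₀ = ⌊√12⌋ = 3; iterate m_{k+1} = d_k·a_k − m_k, d_{k+1} = (12 − m_{k+1}²)/d_k, a_{k+1} = ⌊(a₀ + m_{k+1})/d_{k+1}⌋ (starting m₀ = 0, d₀ = 1), with convergents p_k = a_k·p_{k-1} + p_{k-2}, q_k = a_k·q_{k-1} + q_{k-2} (p₋₁ = 1, q₋₁ = 0):
  k = 0: a₀ = 3; p₀/q₀ = 3/1; p₀² − 12·q₀² = 9 − 12 = -3.
  k = 1: m = 3, d = 3, a = ⌊(3 + 3)/3⌋ = 2; p/q = (2·3 + 1)/(2·1 + 0) = 7/2; p² − 12·q² = 49 − 48 = 1.
  The first convergent with p² − 12·q² = 1 gives the fundamental solution (x₁, y₁) = (7, 2).
Step 2: Apply the recurrence (x_{n+1}, y_{n+1}) = (x₁x_n + 12y₁y_n, x₁y_n + y₁x_n) repeatedly.
  From (x_1, y_1) = (7, 2): x_2 = 7·7 + 12·2·2 = 97; y_2 = 7·2 + 2·7 = 28.
Step 3: Verify x_2² - 12·y_2² = 9409 - 9408 = 1 (should be 1). ✓

(x_1, y_1) = (7, 2); (x_2, y_2) = (97, 28).


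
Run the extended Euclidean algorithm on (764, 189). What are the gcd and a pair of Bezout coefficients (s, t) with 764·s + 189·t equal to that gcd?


Euclidean algorithm on (764, 189) — divide until remainder is 0:
  764 = 4 · 189 + 8
  189 = 23 · 8 + 5
  8 = 1 · 5 + 3
  5 = 1 · 3 + 2
  3 = 1 · 2 + 1
  2 = 2 · 1 + 0
gcd(764, 189) = 1.
Track Bezout coefficients alongside the remainders: start with r₀ = 764 = a·1 + b·0 (s = 1, t = 0) and r₁ = 189 = a·0 + b·1 (s = 0, t = 1); each new remainder r_{k+1} = r_{k-1} − q_k·r_k inherits s_{k+1} = s_{k-1} − q_k·s_k, t_{k+1} = t_{k-1} − q_k·t_k, so r_k = a·s_k + b·t_k at every step:
  q = 4: r = 8, s = 1 − 4·0 = 1, t = 0 − 4·1 = -4  (check: 764·1 + 189·(-4) = 8)
  q = 23: r = 5, s = 0 − 23·1 = -23, t = 1 − 23·(-4) = 93  (check: 764·(-23) + 189·93 = 5)
  q = 1: r = 3, s = 1 − 1·(-23) = 24, t = -4 − 1·93 = -97  (check: 764·24 + 189·(-97) = 3)
  q = 1: r = 2, s = -23 − 1·24 = -47, t = 93 − 1·(-97) = 190  (check: 764·(-47) + 189·190 = 2)
  q = 1: r = 1, s = 24 − 1·(-47) = 71, t = -97 − 1·190 = -287  (check: 764·71 + 189·(-287) = 1)
The row with r = 1 (the gcd) gives the Bezout coefficients s = 71, t = -287.
Result: 764 · (71) + 189 · (-287) = 1.

gcd(764, 189) = 1; s = 71, t = -287 (check: 764·71 + 189·(-287) = 1).
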